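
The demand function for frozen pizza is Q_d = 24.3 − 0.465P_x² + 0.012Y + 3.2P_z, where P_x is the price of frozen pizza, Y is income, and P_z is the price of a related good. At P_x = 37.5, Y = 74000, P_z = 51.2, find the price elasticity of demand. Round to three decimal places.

Substituting, Q_d = 24.3 − 0.465(37.5)² + 0.012(74000) + 3.2(51.2) = 24.3 − 653.9063 + 888 + 163.84 = 422.2338.
∂Q_d/∂P_x = −2·0.465·P_x = -34.875, so E_p = -34.875·(37.5/422.2338) ≈ -3.097.
|E_p| > 1: demand is elastic.

-3.097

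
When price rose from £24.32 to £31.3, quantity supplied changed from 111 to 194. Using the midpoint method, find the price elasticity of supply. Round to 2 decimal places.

2.17

%Δq = (194 − 111)/[(111 + 194)/2] = 83/152.5 ≈ 0.5443.
%ΔP = (31.3 − 24.32)/[(24.32 + 31.3)/2] = 6.98/27.81 ≈ 0.2510.
Arc elasticity E = %Δq/%ΔP ≈ 0.5443/0.2510 ≈ 2.17.
|E| > 1: supply is elastic over this range.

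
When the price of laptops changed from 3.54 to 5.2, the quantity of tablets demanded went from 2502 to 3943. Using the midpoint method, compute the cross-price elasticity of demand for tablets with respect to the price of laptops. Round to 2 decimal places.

1.18

%ΔQ_x = (3943 − 2502)/[(2502+3943)/2] = 1441/3222.5 ≈ 0.4472.
%ΔP_y = (5.2 − 3.54)/[(3.54+5.2)/2] ≈ 0.3799.
E_xy = 0.4472/0.3799 ≈ 1.18.
E_xy > 0, so tablets and laptops are substitutes.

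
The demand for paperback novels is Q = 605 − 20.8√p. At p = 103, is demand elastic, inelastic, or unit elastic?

At p = 103, Q = 393.9031.
dQ/dp = −20.8/(2√p) = −20.8/(2·10.1489).
Point elasticity E = (dQ/dp)·(p/Q) = -1.0247 × 103/393.9031 ≈ -0.268.
|E| ≈ 0.268 < 1, so demand is inelastic.

inelastic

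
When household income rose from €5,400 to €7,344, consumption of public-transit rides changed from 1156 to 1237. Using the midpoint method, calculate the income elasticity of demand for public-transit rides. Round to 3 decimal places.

%ΔQ = (1237 − 1156)/[(1156+1237)/2] = 81/1196.5 ≈ 0.0677.
%ΔM = (7,344 − 5,400)/[(5,400+7,344)/2] = 1944/6372 ≈ 0.3051.
E_I = %ΔQ/%ΔM ≈ 0.222.
E_I ∈ (0,1): normal good (necessity).

0.222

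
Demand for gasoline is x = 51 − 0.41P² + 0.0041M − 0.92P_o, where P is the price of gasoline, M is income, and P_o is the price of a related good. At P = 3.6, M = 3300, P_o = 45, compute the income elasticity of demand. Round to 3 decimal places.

0.759

At the given point, x = 51 − 0.41(3.6)² + 0.0041(3300) − 0.92(45) = 51 − 5.3136 + 13.53 − 41.4 = 17.8164.
∂x/∂M = +0.0041, so E_I = 0.0041·(3300/17.8164) ≈ 0.759.
E_I ∈ (0,1): normal good (necessity).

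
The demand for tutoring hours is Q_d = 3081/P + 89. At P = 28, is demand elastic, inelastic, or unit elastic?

At P = 28, Q_d = 199.0357.
dQ_d/dP = −3081/P² = −3.9298.
Point elasticity E = (dQ_d/dP)·(P/Q_d) = -3.9298 × 28/199.0357 ≈ -0.553.
|E| ≈ 0.553 < 1, so demand is inelastic.

inelastic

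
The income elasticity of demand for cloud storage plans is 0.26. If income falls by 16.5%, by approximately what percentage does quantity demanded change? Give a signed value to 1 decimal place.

%ΔQ ≈ E × %ΔI = (0.26) × (-16.5%) ≈ -4.3%.

-4.3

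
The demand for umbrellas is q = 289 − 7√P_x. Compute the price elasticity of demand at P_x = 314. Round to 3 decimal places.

-0.376

At P_x = 314, q = 164.9597.
dq/dP_x = −7/(2√P_x) = −7/(2·17.72).
Point elasticity E = (dq/dP_x)·(P_x/q) = -0.1975 × 314/164.9597 ≈ -0.376.
|E| < 1, so demand is inelastic at this price.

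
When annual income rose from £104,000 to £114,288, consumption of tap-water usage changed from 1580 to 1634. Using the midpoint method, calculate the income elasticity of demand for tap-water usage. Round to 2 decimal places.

%ΔQ = (1634 − 1580)/[(1580+1634)/2] = 54/1607 ≈ 0.0336.
%ΔY = (114,288 − 104,000)/[(104,000+114,288)/2] = 10288/109144 ≈ 0.0943.
E_I = %ΔQ/%ΔY ≈ 0.36.
E_I ∈ (0,1): normal good (necessity).

0.36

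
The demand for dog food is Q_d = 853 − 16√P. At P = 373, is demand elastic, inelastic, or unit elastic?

At P = 373, Q_d = 543.9887.
dQ_d/dP = −16/(2√P) = −16/(2·19.3132).
Point elasticity E = (dQ_d/dP)·(P/Q_d) = -0.4142 × 373/543.9887 ≈ -0.284.
|E| ≈ 0.284 < 1, so demand is inelastic.

inelastic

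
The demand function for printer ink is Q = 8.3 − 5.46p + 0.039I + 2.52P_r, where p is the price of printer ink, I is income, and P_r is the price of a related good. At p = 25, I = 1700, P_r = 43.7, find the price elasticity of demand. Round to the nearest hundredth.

Substituting, Q = 8.3 − 5.46(25) + 0.039(1700) + 2.52(43.7) = 8.3 − 136.5 + 66.3 + 110.124 = 48.224.
∂Q/∂p = −5.46, so E_p = (−5.46)·(25/48.224) ≈ -2.83.
|E_p| > 1: demand is elastic.

-2.83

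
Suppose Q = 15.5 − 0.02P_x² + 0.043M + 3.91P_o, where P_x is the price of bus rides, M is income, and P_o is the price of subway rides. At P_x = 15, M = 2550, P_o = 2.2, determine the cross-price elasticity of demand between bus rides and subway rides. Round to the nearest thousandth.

0.067

Q = 15.5 − 0.02(15)² + 0.043(2550) + 3.91(2.2) = 15.5 − 4.5 + 109.65 + 8.602 = 129.252.
∂Q/∂P_o = +3.91, so E_xy = 3.91·(2.2/129.252) ≈ 0.067.
E_xy > 0: the goods are substitutes.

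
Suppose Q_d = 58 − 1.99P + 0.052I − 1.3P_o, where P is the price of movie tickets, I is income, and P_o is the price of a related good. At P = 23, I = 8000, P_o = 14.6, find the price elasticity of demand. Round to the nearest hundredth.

Evaluating quantity at (P, I, P_o) gives Q_d = 58 − 1.99(23) + 0.052(8000) − 1.3(14.6) = 58 − 45.77 + 416 − 18.98 = 409.25.
∂Q_d/∂P = −1.99, so E_p = (−1.99)·(23/409.25) ≈ -0.11.
|E_p| < 1: demand is inelastic.

-0.11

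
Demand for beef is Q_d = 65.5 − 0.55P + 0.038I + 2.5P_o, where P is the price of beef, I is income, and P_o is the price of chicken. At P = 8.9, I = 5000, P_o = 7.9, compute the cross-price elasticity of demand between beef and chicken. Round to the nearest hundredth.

0.07

Evaluating quantity at (P, I, P_o) gives Q_d = 65.5 − 0.55(8.9) + 0.038(5000) + 2.5(7.9) = 65.5 − 4.895 + 190 + 19.75 = 270.355.
∂Q_d/∂P_o = +2.5, so E_xy = 2.5·(7.9/270.355) ≈ 0.07.
E_xy > 0: the goods are substitutes.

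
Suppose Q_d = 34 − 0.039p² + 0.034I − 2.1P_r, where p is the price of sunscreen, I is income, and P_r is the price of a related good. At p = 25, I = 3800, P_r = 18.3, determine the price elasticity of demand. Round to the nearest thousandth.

At the given point, Q_d = 34 − 0.039(25)² + 0.034(3800) − 2.1(18.3) = 34 − 24.375 + 129.2 − 38.43 = 100.395.
∂Q_d/∂p = −2·0.039·p = -1.95, so E_p = -1.95·(25/100.395) ≈ -0.486.
|E_p| < 1: demand is inelastic.

-0.486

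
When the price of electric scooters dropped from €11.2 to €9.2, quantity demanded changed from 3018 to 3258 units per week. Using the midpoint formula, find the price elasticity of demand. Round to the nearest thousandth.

-0.390

%ΔQ = (3258 − 3018)/[(3018 + 3258)/2] = 240/3138 ≈ 0.0765.
%Δp = (9.2 − 11.2)/[(11.2 + 9.2)/2] = -2/10.2 ≈ -0.1961.
Arc elasticity E = %ΔQ/%Δp ≈ 0.0765/-0.1961 ≈ -0.390.
|E| < 1: demand is inelastic over this range.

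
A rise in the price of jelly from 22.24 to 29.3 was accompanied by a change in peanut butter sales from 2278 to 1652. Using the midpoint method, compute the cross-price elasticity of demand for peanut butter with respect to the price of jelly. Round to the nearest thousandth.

%ΔQ_x = (1652 − 2278)/[(2278+1652)/2] = -626/1965 ≈ -0.3186.
%ΔP_y = (29.3 − 22.24)/[(22.24+29.3)/2] ≈ 0.2740.
E_xy = -0.3186/0.2740 ≈ -1.163.
E_xy < 0, so peanut butter and jelly are complements.

-1.163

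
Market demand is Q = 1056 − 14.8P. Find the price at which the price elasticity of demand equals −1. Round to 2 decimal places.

For linear demand Q = a − bP, E = −bP/(a − bP). |E| = 1 ⇒ bP = a − bP ⇒ P = a/(2b).
P = 1056/(2·14.8) ≈ 35.68.

35.68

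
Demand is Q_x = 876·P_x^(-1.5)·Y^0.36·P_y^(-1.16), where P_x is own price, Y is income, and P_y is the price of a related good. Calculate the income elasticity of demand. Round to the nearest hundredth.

0.36

For a Cobb–Douglas (constant-elasticity) form Q_x = A·Y^α·…, the elasticity with respect to Y equals the exponent α at every point.
Here the exponent on Y is 0.36, so the income elasticity of demand is 0.36.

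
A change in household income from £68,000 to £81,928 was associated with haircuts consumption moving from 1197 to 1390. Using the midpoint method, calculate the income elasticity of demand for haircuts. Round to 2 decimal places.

0.80

%ΔQ = (1390 − 1197)/[(1197+1390)/2] = 193/1293.5 ≈ 0.1492.
%ΔI = (81,928 − 68,000)/[(68,000+81,928)/2] = 13928/74964 ≈ 0.1858.
E_I = %ΔQ/%ΔI ≈ 0.80.
E_I ∈ (0,1): normal good (necessity).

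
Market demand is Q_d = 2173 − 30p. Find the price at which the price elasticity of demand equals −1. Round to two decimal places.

36.22

For linear demand Q_d = a − bp, E = −bp/(a − bp). |E| = 1 ⇒ bp = a − bp ⇒ p = a/(2b).
p = 2173/(2·30) ≈ 36.22.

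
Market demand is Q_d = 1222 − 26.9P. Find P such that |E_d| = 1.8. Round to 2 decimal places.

Set −bP/(a − bP) = −1.8 ⇒ bP = 1.8(a − bP) ⇒ bP(1+1.8) = 1.8·a.
P = 1.8·1222/(26.9·2.8) ≈ 29.20.

29.20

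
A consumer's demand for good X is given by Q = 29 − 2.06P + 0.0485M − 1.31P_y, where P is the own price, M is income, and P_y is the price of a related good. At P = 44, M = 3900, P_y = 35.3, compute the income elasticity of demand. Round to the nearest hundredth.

2.33

Substituting, Q = 29 − 2.06(44) + 0.0485(3900) − 1.31(35.3) = 29 − 90.64 + 189.15 − 46.243 = 81.267.
∂Q/∂M = +0.0485, so E_I = 0.0485·(3900/81.267) ≈ 2.33.
E_I > 1: normal good (luxury).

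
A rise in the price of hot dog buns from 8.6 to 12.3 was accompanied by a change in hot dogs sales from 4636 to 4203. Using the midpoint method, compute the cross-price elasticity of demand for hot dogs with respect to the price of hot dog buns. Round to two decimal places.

-0.28

%ΔQ_x = (4203 − 4636)/[(4636+4203)/2] = -433/4419.5 ≈ -0.0980.
%ΔP_y = (12.3 − 8.6)/[(8.6+12.3)/2] ≈ 0.3541.
E_xy = -0.0980/0.3541 ≈ -0.28.
E_xy < 0, so hot dogs and hot dog buns are complements.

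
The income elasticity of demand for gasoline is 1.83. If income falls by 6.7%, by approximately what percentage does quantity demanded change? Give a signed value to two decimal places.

-12.26

%ΔQ ≈ E × %ΔI = (1.83) × (-6.7%) ≈ -12.26%.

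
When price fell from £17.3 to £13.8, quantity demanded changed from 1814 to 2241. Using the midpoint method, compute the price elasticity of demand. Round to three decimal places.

-0.936

%ΔQ = (2241 − 1814)/[(1814 + 2241)/2] = 427/2027.5 ≈ 0.2106.
%ΔP = (13.8 − 17.3)/[(17.3 + 13.8)/2] = -3.5/15.55 ≈ -0.2251.
Arc elasticity E = %ΔQ/%ΔP ≈ 0.2106/-0.2251 ≈ -0.936.
|E| < 1: demand is inelastic over this range.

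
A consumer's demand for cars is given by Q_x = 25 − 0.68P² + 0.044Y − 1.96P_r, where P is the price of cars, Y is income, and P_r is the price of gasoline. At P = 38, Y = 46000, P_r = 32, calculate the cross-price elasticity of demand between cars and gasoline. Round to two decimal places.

-0.06

Q_x = 25 − 0.68(38)² + 0.044(46000) − 1.96(32) = 25 − 981.92 + 2024 − 62.72 = 1004.36.
∂Q_x/∂P_r = −1.96, so E_xy = -1.96·(32/1004.36) ≈ -0.06.
E_xy < 0: the goods are complements.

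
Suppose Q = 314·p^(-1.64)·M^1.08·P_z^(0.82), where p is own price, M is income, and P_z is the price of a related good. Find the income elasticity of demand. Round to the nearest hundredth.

For a Cobb–Douglas (constant-elasticity) form Q = A·M^α·…, the elasticity with respect to M equals the exponent α at every point.
Here the exponent on M is 1.08, so the income elasticity of demand is 1.08.

1.08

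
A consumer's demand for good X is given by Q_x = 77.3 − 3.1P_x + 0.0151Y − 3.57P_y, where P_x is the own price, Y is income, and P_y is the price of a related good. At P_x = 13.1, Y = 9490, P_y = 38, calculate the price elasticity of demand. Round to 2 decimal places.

First evaluate Q_x: 77.3 − 3.1(13.1) + 0.0151(9490) − 3.57(38) = 77.3 − 40.61 + 143.299 − 135.66 = 44.329.
∂Q_x/∂P_x = −3.1, so E_p = (−3.1)·(13.1/44.329) ≈ -0.92.
|E_p| < 1: demand is inelastic.

-0.92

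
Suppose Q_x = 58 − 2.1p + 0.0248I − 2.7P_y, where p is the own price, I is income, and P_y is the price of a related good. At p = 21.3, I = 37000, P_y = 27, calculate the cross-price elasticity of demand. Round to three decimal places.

First evaluate Q_x: 58 − 2.1(21.3) + 0.0248(37000) − 2.7(27) = 58 − 44.73 + 917.6 − 72.9 = 857.97.
∂Q_x/∂P_y = −2.7, so E_xy = -2.7·(27/857.97) ≈ -0.085.
E_xy < 0: the goods are complements.

-0.085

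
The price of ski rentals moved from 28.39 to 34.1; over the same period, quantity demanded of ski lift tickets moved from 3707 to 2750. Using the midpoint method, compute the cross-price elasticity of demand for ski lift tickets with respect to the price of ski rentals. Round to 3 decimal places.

%ΔQ_x = (2750 − 3707)/[(3707+2750)/2] = -957/3228.5 ≈ -0.2964.
%ΔP_y = (34.1 − 28.39)/[(28.39+34.1)/2] ≈ 0.1827.
E_xy = -0.2964/0.1827 ≈ -1.622.
E_xy < 0, so ski lift tickets and ski rentals are complements.

-1.622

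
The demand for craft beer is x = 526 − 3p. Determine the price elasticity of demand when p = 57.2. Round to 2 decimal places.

-0.48

At p = 57.2, x = 354.4.
dx/dp = −3.
Point elasticity E = (dx/dp)·(p/x) = -3 × 57.2/354.4 ≈ -0.48.
|E| < 1, so demand is inelastic at this price.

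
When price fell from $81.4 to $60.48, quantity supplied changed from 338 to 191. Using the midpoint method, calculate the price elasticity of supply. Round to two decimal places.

1.88

%Δq = (191 − 338)/[(338 + 191)/2] = -147/264.5 ≈ -0.5558.
%ΔP = (60.48 − 81.4)/[(81.4 + 60.48)/2] = -20.92/70.94 ≈ -0.2949.
Arc elasticity E = %Δq/%ΔP ≈ -0.5558/-0.2949 ≈ 1.88.
|E| > 1: supply is elastic over this range.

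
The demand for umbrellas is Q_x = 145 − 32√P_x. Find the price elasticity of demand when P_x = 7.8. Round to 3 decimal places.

At P_x = 7.8, Q_x = 55.6289.
dQ_x/dP_x = −32/(2√P_x) = −32/(2·2.7928).
Point elasticity E = (dQ_x/dP_x)·(P_x/Q_x) = -5.7289 × 7.8/55.6289 ≈ -0.803.
|E| < 1, so demand is inelastic at this price.

-0.803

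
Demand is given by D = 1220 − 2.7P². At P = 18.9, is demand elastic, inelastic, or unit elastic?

elastic

At P = 18.9, D = 255.533.
dD/dP = −2·2.7·P = −102.06.
Point elasticity E = (dD/dP)·(P/D) = -102.06 × 18.9/255.533 ≈ -7.549.
|E| ≈ 7.549 > 1, so demand is elastic.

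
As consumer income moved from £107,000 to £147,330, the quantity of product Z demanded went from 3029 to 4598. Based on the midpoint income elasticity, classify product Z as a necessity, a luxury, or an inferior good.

%ΔQ = (4598 − 3029)/[(3029+4598)/2] = 1569/3813.5 ≈ 0.4114.
%ΔY = (147,330 − 107,000)/[(107,000+147,330)/2] = 40330/127165 ≈ 0.3171.
E_I = %ΔQ/%ΔY ≈ 1.297.
E_I > 1: normal good (luxury).

luxury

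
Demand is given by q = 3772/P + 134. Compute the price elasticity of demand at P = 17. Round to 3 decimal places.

-0.623

At P = 17, q = 355.8824.
dq/dP = −3772/P² = −13.0519.
Point elasticity E = (dq/dP)·(P/q) = -13.0519 × 17/355.8824 ≈ -0.623.
|E| < 1, so demand is inelastic at this price.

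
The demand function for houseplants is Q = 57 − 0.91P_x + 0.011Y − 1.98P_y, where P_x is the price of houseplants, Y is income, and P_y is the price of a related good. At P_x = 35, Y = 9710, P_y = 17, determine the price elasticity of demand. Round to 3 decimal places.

Substituting, Q = 57 − 0.91(35) + 0.011(9710) − 1.98(17) = 57 − 31.85 + 106.81 − 33.66 = 98.3.
∂Q/∂P_x = −0.91, so E_p = (−0.91)·(35/98.3) ≈ -0.324.
|E_p| < 1: demand is inelastic.

-0.324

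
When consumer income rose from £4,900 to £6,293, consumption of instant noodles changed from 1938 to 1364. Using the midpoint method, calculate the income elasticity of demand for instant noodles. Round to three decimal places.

%ΔQ = (1364 − 1938)/[(1938+1364)/2] = -574/1651 ≈ -0.3477.
%ΔI = (6,293 − 4,900)/[(4,900+6,293)/2] = 1393/5596.5 ≈ 0.2489.
E_I = %ΔQ/%ΔI ≈ -1.397.
E_I < 0: inferior good.

-1.397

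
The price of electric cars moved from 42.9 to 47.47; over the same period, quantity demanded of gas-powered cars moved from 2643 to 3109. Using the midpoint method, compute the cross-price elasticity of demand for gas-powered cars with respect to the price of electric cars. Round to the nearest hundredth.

1.60

%ΔQ_x = (3109 − 2643)/[(2643+3109)/2] = 466/2876 ≈ 0.1620.
%ΔP_y = (47.47 − 42.9)/[(42.9+47.47)/2] ≈ 0.1011.
E_xy = 0.1620/0.1011 ≈ 1.60.
E_xy > 0, so gas-powered cars and electric cars are substitutes.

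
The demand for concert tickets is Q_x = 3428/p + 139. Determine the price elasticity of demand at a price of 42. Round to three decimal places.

At p = 42, Q_x = 220.619.
dQ_x/dp = −3428/p² = −1.9433.
Point elasticity E = (dQ_x/dp)·(p/Q_x) = -1.9433 × 42/220.619 ≈ -0.370.
|E| < 1, so demand is inelastic at this price.

-0.370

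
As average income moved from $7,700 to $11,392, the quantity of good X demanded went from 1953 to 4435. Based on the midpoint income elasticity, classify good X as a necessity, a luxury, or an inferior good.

luxury

%ΔQ = (4435 − 1953)/[(1953+4435)/2] = 2482/3194 ≈ 0.7771.
%ΔI = (11,392 − 7,700)/[(7,700+11,392)/2] = 3692/9546 ≈ 0.3868.
E_I = %ΔQ/%ΔI ≈ 2.009.
E_I > 1: normal good (luxury).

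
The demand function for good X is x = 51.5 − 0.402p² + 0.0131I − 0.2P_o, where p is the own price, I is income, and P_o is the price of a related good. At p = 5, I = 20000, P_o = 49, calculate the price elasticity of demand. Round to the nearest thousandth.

Evaluating quantity at (p, I, P_o) gives x = 51.5 − 0.402(5)² + 0.0131(20000) − 0.2(49) = 51.5 − 10.05 + 262 − 9.8 = 293.65.
∂x/∂p = −2·0.402·p = -4.02, so E_p = -4.02·(5/293.65) ≈ -0.068.
|E_p| < 1: demand is inelastic.

-0.068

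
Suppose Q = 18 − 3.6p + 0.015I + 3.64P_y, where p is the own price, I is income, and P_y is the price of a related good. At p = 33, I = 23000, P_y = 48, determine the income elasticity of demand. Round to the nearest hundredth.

0.82

Substituting, Q = 18 − 3.6(33) + 0.015(23000) + 3.64(48) = 18 − 118.8 + 345 + 174.72 = 418.92.
∂Q/∂I = +0.015, so E_I = 0.015·(23000/418.92) ≈ 0.82.
E_I ∈ (0,1): normal good (necessity).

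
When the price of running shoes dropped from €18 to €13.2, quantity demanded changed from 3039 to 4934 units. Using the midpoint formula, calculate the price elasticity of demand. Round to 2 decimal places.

-1.54

%ΔQ = (4934 − 3039)/[(3039 + 4934)/2] = 1895/3986.5 ≈ 0.4754.
%ΔP = (13.2 − 18)/[(18 + 13.2)/2] = -4.8/15.6 ≈ -0.3077.
Arc elasticity E = %ΔQ/%ΔP ≈ 0.4754/-0.3077 ≈ -1.54.
|E| > 1: demand is elastic over this range.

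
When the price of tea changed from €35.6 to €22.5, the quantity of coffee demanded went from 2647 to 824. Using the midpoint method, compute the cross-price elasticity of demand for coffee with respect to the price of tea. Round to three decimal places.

2.329

%ΔQ_x = (824 − 2647)/[(2647+824)/2] = -1823/1735.5 ≈ -1.0504.
%ΔP_y = (22.5 − 35.6)/[(35.6+22.5)/2] ≈ -0.4509.
E_xy = -1.0504/-0.4509 ≈ 2.329.
E_xy > 0, so coffee and tea are substitutes.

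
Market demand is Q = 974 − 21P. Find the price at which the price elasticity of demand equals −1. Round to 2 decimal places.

For linear demand Q = a − bP, E = −bP/(a − bP). |E| = 1 ⇒ bP = a − bP ⇒ P = a/(2b).
P = 974/(2·21) ≈ 23.19.

23.19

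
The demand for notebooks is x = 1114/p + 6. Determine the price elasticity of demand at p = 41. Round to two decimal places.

At p = 41, x = 33.1707.
dx/dp = −1114/p² = −0.6627.
Point elasticity E = (dx/dp)·(p/x) = -0.6627 × 41/33.1707 ≈ -0.82.
|E| < 1, so demand is inelastic at this price.

-0.82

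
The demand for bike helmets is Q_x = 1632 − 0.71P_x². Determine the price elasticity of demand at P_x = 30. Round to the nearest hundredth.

At P_x = 30, Q_x = 993.
dQ_x/dP_x = −2·0.71·P_x = −42.6.
Point elasticity E = (dQ_x/dP_x)·(P_x/Q_x) = -42.6 × 30/993 ≈ -1.29.
|E| > 1, so demand is elastic at this price.

-1.29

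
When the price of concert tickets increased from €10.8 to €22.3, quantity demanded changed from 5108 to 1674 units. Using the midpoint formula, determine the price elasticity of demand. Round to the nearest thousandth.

%ΔQ = (1674 − 5108)/[(5108 + 1674)/2] = -3434/3391 ≈ -1.0127.
%Δp = (22.3 − 10.8)/[(10.8 + 22.3)/2] = 11.5/16.55 ≈ 0.6949.
Arc elasticity E = %ΔQ/%Δp ≈ -1.0127/0.6949 ≈ -1.457.
|E| > 1: demand is elastic over this range.

-1.457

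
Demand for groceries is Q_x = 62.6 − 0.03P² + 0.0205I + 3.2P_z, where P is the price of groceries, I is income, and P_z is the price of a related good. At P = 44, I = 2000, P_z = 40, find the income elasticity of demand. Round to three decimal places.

First evaluate Q_x: 62.6 − 0.03(44)² + 0.0205(2000) + 3.2(40) = 62.6 − 58.08 + 41 + 128 = 173.52.
∂Q_x/∂I = +0.0205, so E_I = 0.0205·(2000/173.52) ≈ 0.236.
E_I ∈ (0,1): normal good (necessity).

0.236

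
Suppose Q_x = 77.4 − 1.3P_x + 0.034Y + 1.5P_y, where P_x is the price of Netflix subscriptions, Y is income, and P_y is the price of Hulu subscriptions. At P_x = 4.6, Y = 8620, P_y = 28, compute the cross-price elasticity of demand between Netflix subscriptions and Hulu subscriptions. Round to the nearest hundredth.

Substituting, Q_x = 77.4 − 1.3(4.6) + 0.034(8620) + 1.5(28) = 77.4 − 5.98 + 293.08 + 42 = 406.5.
∂Q_x/∂P_y = +1.5, so E_xy = 1.5·(28/406.5) ≈ 0.10.
E_xy > 0: the goods are substitutes.

0.10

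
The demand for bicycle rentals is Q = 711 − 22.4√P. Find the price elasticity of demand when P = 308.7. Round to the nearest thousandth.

-0.620

At P = 308.7, Q = 317.4351.
dQ/dP = −22.4/(2√P) = −22.4/(2·17.5699).
Point elasticity E = (dQ/dP)·(P/Q) = -0.6375 × 308.7/317.4351 ≈ -0.620.
|E| < 1, so demand is inelastic at this price.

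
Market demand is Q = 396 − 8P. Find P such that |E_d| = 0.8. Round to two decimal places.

22.00

Set −bP/(a − bP) = −0.8 ⇒ bP = 0.8(a − bP) ⇒ bP(1+0.8) = 0.8·a.
P = 0.8·396/(8·1.8) = 22.00.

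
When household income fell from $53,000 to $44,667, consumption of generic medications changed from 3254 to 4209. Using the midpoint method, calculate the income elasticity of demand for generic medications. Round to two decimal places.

-1.50

%ΔQ = (4209 − 3254)/[(3254+4209)/2] = 955/3731.5 ≈ 0.2559.
%ΔI = (44,667 − 53,000)/[(53,000+44,667)/2] = -8333/48833.5 ≈ -0.1706.
E_I = %ΔQ/%ΔI ≈ -1.50.
E_I < 0: inferior good.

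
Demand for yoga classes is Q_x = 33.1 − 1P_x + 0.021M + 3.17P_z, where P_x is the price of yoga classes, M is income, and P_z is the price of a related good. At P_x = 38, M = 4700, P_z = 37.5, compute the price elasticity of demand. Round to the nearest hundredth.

-0.18

First evaluate Q_x: 33.1 − 1(38) + 0.021(4700) + 3.17(37.5) = 33.1 − 38 + 98.7 + 118.875 = 212.675.
∂Q_x/∂P_x = −1, so E_p = (−1)·(38/212.675) ≈ -0.18.
|E_p| < 1: demand is inelastic.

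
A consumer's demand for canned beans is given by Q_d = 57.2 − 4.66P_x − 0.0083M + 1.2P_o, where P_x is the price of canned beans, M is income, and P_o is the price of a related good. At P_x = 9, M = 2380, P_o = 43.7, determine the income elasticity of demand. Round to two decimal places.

-0.41

Evaluating quantity at (P_x, M, P_o) gives Q_d = 57.2 − 4.66(9) − 0.0083(2380) + 1.2(43.7) = 57.2 − 41.94 − 19.754 + 52.44 = 47.946.
∂Q_d/∂M = −0.0083, so E_I = -0.0083·(2380/47.946) ≈ -0.41.
E_I < 0: inferior good.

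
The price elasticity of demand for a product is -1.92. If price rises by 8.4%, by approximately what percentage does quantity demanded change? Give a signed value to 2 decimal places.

-16.13

%ΔQ ≈ E × %ΔP = (-1.92) × (8.4%) ≈ -16.13%.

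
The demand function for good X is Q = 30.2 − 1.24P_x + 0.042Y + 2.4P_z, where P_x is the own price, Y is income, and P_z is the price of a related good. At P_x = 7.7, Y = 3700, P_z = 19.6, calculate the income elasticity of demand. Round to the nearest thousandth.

0.697

At the given point, Q = 30.2 − 1.24(7.7) + 0.042(3700) + 2.4(19.6) = 30.2 − 9.548 + 155.4 + 47.04 = 223.092.
∂Q/∂Y = +0.042, so E_I = 0.042·(3700/223.092) ≈ 0.697.
E_I ∈ (0,1): normal good (necessity).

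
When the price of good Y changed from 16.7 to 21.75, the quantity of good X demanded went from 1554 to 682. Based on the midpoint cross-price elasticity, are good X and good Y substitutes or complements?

complements

%ΔQ_x = (682 − 1554)/[(1554+682)/2] = -872/1118 ≈ -0.7800.
%ΔP_y = (21.75 − 16.7)/[(16.7+21.75)/2] ≈ 0.2627.
E_xy = -0.7800/0.2627 ≈ -2.969.
E_xy < 0, so the goods are complements.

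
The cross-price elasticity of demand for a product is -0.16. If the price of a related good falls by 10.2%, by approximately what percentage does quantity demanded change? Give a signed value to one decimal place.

%ΔQ ≈ E × %ΔP_y = (-0.16) × (-10.2%) ≈ 1.6%.

1.6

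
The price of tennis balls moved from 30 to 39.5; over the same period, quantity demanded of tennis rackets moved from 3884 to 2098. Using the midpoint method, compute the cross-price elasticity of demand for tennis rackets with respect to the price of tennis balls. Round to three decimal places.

-2.184

%ΔQ_x = (2098 − 3884)/[(3884+2098)/2] = -1786/2991 ≈ -0.5971.
%ΔP_y = (39.5 − 30)/[(30+39.5)/2] ≈ 0.2734.
E_xy = -0.5971/0.2734 ≈ -2.184.
E_xy < 0, so tennis rackets and tennis balls are complements.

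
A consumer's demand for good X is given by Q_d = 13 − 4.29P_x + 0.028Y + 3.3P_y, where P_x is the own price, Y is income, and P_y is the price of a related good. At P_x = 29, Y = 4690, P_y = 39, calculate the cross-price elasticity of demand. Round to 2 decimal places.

0.87

First evaluate Q_d: 13 − 4.29(29) + 0.028(4690) + 3.3(39) = 13 − 124.41 + 131.32 + 128.7 = 148.61.
∂Q_d/∂P_y = +3.3, so E_xy = 3.3·(39/148.61) ≈ 0.87.
E_xy > 0: the goods are substitutes.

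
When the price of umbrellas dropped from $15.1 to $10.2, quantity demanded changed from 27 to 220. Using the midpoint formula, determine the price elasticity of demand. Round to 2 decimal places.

%ΔQ = (220 − 27)/[(27 + 220)/2] = 193/123.5 ≈ 1.5628.
%ΔP = (10.2 − 15.1)/[(15.1 + 10.2)/2] = -4.9/12.65 ≈ -0.3874.
Arc elasticity E = %ΔQ/%ΔP ≈ 1.5628/-0.3874 ≈ -4.03.
|E| > 1: demand is elastic over this range.

-4.03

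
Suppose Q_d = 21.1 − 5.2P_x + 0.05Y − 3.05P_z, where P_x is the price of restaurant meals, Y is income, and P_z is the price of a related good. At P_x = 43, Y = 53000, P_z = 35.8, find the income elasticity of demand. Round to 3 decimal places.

Q_d = 21.1 − 5.2(43) + 0.05(53000) − 3.05(35.8) = 21.1 − 223.6 + 2650 − 109.19 = 2338.31.
∂Q_d/∂Y = +0.05, so E_I = 0.05·(53000/2338.31) ≈ 1.133.
E_I > 1: normal good (luxury).

1.133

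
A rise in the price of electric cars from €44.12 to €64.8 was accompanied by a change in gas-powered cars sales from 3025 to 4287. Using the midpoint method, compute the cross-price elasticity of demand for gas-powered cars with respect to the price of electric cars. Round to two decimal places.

%ΔQ_x = (4287 − 3025)/[(3025+4287)/2] = 1262/3656 ≈ 0.3452.
%ΔP_y = (64.8 − 44.12)/[(44.12+64.8)/2] ≈ 0.3797.
E_xy = 0.3452/0.3797 ≈ 0.91.
E_xy > 0, so gas-powered cars and electric cars are substitutes.

0.91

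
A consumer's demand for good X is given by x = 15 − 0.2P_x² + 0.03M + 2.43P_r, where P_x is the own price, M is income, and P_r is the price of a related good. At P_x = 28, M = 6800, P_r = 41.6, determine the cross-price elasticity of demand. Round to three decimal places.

0.619

Evaluating quantity at (P_x, M, P_r) gives x = 15 − 0.2(28)² + 0.03(6800) + 2.43(41.6) = 15 − 156.8 + 204 + 101.088 = 163.288.
∂x/∂P_r = +2.43, so E_xy = 2.43·(41.6/163.288) ≈ 0.619.
E_xy > 0: the goods are substitutes.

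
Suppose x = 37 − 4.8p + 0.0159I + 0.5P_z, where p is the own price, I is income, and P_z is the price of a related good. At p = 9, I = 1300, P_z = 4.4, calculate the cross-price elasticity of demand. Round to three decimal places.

At the given point, x = 37 − 4.8(9) + 0.0159(1300) + 0.5(4.4) = 37 − 43.2 + 20.67 + 2.2 = 16.67.
∂x/∂P_z = +0.5, so E_xy = 0.5·(4.4/16.67) ≈ 0.132.
E_xy > 0: the goods are substitutes.

0.132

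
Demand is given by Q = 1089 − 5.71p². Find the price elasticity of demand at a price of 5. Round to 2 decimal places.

-0.30

At p = 5, Q = 946.25.
dQ/dp = −2·5.71·p = −57.1.
Point elasticity E = (dQ/dp)·(p/Q) = -57.1 × 5/946.25 ≈ -0.30.
|E| < 1, so demand is inelastic at this price.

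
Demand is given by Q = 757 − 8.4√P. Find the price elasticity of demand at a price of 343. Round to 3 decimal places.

-0.129

At P = 343, Q = 601.4298.
dQ/dP = −8.4/(2√P) = −8.4/(2·18.5203).
Point elasticity E = (dQ/dP)·(P/Q) = -0.2268 × 343/601.4298 ≈ -0.129.
|E| < 1, so demand is inelastic at this price.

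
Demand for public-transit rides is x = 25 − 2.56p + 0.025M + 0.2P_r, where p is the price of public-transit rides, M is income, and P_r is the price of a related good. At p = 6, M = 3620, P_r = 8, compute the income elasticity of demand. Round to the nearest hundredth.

At the given point, x = 25 − 2.56(6) + 0.025(3620) + 0.2(8) = 25 − 15.36 + 90.5 + 1.6 = 101.74.
∂x/∂M = +0.025, so E_I = 0.025·(3620/101.74) ≈ 0.89.
E_I ∈ (0,1): normal good (necessity).

0.89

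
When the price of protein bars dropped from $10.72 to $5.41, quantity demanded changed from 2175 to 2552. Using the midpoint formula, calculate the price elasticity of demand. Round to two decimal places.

-0.24

%Δq = (2552 − 2175)/[(2175 + 2552)/2] = 377/2363.5 ≈ 0.1595.
%ΔP = (5.41 − 10.72)/[(10.72 + 5.41)/2] = -5.31/8.065 ≈ -0.6584.
Arc elasticity E = %Δq/%ΔP ≈ 0.1595/-0.6584 ≈ -0.24.
|E| < 1: demand is inelastic over this range.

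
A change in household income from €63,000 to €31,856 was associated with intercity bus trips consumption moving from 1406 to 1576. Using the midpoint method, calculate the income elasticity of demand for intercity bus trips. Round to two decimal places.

-0.17

%ΔQ = (1576 − 1406)/[(1406+1576)/2] = 170/1491 ≈ 0.1140.
%ΔY = (31,856 − 63,000)/[(63,000+31,856)/2] = -31144/47428 ≈ -0.6567.
E_I = %ΔQ/%ΔY ≈ -0.17.
E_I < 0: inferior good.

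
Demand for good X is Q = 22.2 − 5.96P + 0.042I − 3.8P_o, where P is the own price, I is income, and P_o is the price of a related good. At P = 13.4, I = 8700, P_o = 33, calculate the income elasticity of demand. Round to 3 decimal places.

At the given point, Q = 22.2 − 5.96(13.4) + 0.042(8700) − 3.8(33) = 22.2 − 79.864 + 365.4 − 125.4 = 182.336.
∂Q/∂I = +0.042, so E_I = 0.042·(8700/182.336) ≈ 2.004.
E_I > 1: normal good (luxury).

2.004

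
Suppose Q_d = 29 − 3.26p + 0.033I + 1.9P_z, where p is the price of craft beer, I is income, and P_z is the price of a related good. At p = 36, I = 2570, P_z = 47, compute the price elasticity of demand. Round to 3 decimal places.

Evaluating quantity at (p, I, P_z) gives Q_d = 29 − 3.26(36) + 0.033(2570) + 1.9(47) = 29 − 117.36 + 84.81 + 89.3 = 85.75.
∂Q_d/∂p = −3.26, so E_p = (−3.26)·(36/85.75) ≈ -1.369.
|E_p| > 1: demand is elastic.

-1.369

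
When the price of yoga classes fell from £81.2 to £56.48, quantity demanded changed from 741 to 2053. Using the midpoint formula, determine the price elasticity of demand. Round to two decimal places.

-2.62

%Δq = (2053 − 741)/[(741 + 2053)/2] = 1312/1397 ≈ 0.9392.
%Δp = (56.48 − 81.2)/[(81.2 + 56.48)/2] = -24.72/68.84 ≈ -0.3591.
Arc elasticity E = %Δq/%Δp ≈ 0.9392/-0.3591 ≈ -2.62.
|E| > 1: demand is elastic over this range.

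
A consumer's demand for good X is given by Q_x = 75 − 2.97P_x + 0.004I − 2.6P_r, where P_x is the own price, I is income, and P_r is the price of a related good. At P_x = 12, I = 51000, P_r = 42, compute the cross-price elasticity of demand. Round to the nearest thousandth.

-0.814

First evaluate Q_x: 75 − 2.97(12) + 0.004(51000) − 2.6(42) = 75 − 35.64 + 204 − 109.2 = 134.16.
∂Q_x/∂P_r = −2.6, so E_xy = -2.6·(42/134.16) ≈ -0.814.
E_xy < 0: the goods are complements.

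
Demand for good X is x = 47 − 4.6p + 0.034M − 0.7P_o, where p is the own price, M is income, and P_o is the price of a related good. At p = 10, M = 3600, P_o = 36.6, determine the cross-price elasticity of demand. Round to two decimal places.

At the given point, x = 47 − 4.6(10) + 0.034(3600) − 0.7(36.6) = 47 − 46 + 122.4 − 25.62 = 97.78.
∂x/∂P_o = −0.7, so E_xy = -0.7·(36.6/97.78) ≈ -0.26.
E_xy < 0: the goods are complements.

-0.26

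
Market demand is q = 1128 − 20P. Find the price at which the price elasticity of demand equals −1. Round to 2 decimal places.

28.20

For linear demand q = a − bP, E = −bP/(a − bP). |E| = 1 ⇒ bP = a − bP ⇒ P = a/(2b).
P = 1128/(2·20) = 28.20.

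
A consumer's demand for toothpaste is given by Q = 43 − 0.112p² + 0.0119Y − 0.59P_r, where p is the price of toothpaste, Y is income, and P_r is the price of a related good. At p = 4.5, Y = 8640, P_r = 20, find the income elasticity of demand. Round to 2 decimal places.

First evaluate Q: 43 − 0.112(4.5)² + 0.0119(8640) − 0.59(20) = 43 − 2.268 + 102.816 − 11.8 = 131.748.
∂Q/∂Y = +0.0119, so E_I = 0.0119·(8640/131.748) ≈ 0.78.
E_I ∈ (0,1): normal good (necessity).

0.78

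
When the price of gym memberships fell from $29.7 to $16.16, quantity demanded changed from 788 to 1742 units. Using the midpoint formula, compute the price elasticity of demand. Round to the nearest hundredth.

-1.28

%Δq = (1742 − 788)/[(788 + 1742)/2] = 954/1265 ≈ 0.7542.
%ΔP = (16.16 − 29.7)/[(29.7 + 16.16)/2] = -13.54/22.93 ≈ -0.5905.
Arc elasticity E = %Δq/%ΔP ≈ 0.7542/-0.5905 ≈ -1.28.
|E| > 1: demand is elastic over this range.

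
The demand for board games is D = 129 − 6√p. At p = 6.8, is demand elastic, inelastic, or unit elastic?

inelastic

At p = 6.8, D = 113.3539.
dD/dp = −6/(2√p) = −6/(2·2.6077).
Point elasticity E = (dD/dp)·(p/D) = -1.1504 × 6.8/113.3539 ≈ -0.069.
|E| ≈ 0.069 < 1, so demand is inelastic.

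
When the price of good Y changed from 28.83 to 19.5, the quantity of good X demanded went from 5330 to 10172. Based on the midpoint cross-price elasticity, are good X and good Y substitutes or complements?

complements

%ΔQ_x = (10172 − 5330)/[(5330+10172)/2] = 4842/7751 ≈ 0.6247.
%ΔP_y = (19.5 − 28.83)/[(28.83+19.5)/2] ≈ -0.3861.
E_xy = 0.6247/-0.3861 ≈ -1.618.
E_xy < 0, so the goods are complements.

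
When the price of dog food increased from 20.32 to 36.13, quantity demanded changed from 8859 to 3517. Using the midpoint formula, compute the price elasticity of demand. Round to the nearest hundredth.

%ΔQ = (3517 − 8859)/[(8859 + 3517)/2] = -5342/6188 ≈ -0.8633.
%ΔP = (36.13 − 20.32)/[(20.32 + 36.13)/2] = 15.81/28.225 ≈ 0.5601.
Arc elasticity E = %ΔQ/%ΔP ≈ -0.8633/0.5601 ≈ -1.54.
|E| > 1: demand is elastic over this range.

-1.54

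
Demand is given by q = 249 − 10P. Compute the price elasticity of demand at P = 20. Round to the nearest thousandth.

-4.082

At P = 20, q = 49.
dq/dP = −10.
Point elasticity E = (dq/dP)·(P/q) = -10 × 20/49 ≈ -4.082.
|E| > 1, so demand is elastic at this price.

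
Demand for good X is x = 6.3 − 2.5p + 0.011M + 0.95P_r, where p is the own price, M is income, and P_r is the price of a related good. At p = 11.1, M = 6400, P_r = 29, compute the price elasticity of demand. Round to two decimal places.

Evaluating quantity at (p, M, P_r) gives x = 6.3 − 2.5(11.1) + 0.011(6400) + 0.95(29) = 6.3 − 27.75 + 70.4 + 27.55 = 76.5.
∂x/∂p = −2.5, so E_p = (−2.5)·(11.1/76.5) ≈ -0.36.
|E_p| < 1: demand is inelastic.

-0.36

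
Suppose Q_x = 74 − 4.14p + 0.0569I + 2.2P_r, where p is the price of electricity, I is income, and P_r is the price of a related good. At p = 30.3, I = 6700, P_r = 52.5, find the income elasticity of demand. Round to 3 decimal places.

0.856

At the given point, Q_x = 74 − 4.14(30.3) + 0.0569(6700) + 2.2(52.5) = 74 − 125.442 + 381.23 + 115.5 = 445.288.
∂Q_x/∂I = +0.0569, so E_I = 0.0569·(6700/445.288) ≈ 0.856.
E_I ∈ (0,1): normal good (necessity).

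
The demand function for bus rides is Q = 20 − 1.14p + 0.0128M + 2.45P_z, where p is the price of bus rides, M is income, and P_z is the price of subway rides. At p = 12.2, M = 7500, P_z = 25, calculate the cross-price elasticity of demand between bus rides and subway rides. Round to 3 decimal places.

Q = 20 − 1.14(12.2) + 0.0128(7500) + 2.45(25) = 20 − 13.908 + 96 + 61.25 = 163.342.
∂Q/∂P_z = +2.45, so E_xy = 2.45·(25/163.342) ≈ 0.375.
E_xy > 0: the goods are substitutes.

0.375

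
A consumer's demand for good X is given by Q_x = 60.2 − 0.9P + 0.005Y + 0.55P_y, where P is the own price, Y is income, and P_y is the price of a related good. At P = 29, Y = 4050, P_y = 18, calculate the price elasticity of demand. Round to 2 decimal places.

Substituting, Q_x = 60.2 − 0.9(29) + 0.005(4050) + 0.55(18) = 60.2 − 26.1 + 20.25 + 9.9 = 64.25.
∂Q_x/∂P = −0.9, so E_p = (−0.9)·(29/64.25) ≈ -0.41.
|E_p| < 1: demand is inelastic.

-0.41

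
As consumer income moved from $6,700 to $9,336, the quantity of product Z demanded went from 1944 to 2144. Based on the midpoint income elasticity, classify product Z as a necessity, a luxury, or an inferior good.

%ΔQ = (2144 − 1944)/[(1944+2144)/2] = 200/2044 ≈ 0.0978.
%ΔI = (9,336 − 6,700)/[(6,700+9,336)/2] = 2636/8018 ≈ 0.3288.
E_I = %ΔQ/%ΔI ≈ 0.298.
E_I ∈ (0,1): normal good (necessity).

necessity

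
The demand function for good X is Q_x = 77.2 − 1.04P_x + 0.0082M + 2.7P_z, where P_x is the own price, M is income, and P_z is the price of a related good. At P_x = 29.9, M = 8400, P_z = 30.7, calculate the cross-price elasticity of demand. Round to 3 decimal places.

0.419

First evaluate Q_x: 77.2 − 1.04(29.9) + 0.0082(8400) + 2.7(30.7) = 77.2 − 31.096 + 68.88 + 82.89 = 197.874.
∂Q_x/∂P_z = +2.7, so E_xy = 2.7·(30.7/197.874) ≈ 0.419.
E_xy > 0: the goods are substitutes.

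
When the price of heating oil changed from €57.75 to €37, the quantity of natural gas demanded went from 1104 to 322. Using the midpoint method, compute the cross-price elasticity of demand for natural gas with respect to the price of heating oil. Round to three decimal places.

%ΔQ_x = (322 − 1104)/[(1104+322)/2] = -782/713 ≈ -1.0968.
%ΔP_y = (37 − 57.75)/[(57.75+37)/2] ≈ -0.4380.
E_xy = -1.0968/-0.4380 ≈ 2.504.
E_xy > 0, so natural gas and heating oil are substitutes.

2.504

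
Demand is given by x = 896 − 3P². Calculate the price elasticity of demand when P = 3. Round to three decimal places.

At P = 3, x = 869.
dx/dP = −2·3·P = −18.
Point elasticity E = (dx/dP)·(P/x) = -18 × 3/869 ≈ -0.062.
|E| < 1, so demand is inelastic at this price.

-0.062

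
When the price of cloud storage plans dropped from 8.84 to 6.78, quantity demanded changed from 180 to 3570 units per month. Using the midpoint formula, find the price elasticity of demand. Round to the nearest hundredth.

%Δq = (3570 − 180)/[(180 + 3570)/2] = 3390/1875 ≈ 1.8080.
%Δp = (6.78 − 8.84)/[(8.84 + 6.78)/2] = -2.06/7.81 ≈ -0.2638.
Arc elasticity E = %Δq/%Δp ≈ 1.8080/-0.2638 ≈ -6.85.
|E| > 1: demand is elastic over this range.

-6.85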